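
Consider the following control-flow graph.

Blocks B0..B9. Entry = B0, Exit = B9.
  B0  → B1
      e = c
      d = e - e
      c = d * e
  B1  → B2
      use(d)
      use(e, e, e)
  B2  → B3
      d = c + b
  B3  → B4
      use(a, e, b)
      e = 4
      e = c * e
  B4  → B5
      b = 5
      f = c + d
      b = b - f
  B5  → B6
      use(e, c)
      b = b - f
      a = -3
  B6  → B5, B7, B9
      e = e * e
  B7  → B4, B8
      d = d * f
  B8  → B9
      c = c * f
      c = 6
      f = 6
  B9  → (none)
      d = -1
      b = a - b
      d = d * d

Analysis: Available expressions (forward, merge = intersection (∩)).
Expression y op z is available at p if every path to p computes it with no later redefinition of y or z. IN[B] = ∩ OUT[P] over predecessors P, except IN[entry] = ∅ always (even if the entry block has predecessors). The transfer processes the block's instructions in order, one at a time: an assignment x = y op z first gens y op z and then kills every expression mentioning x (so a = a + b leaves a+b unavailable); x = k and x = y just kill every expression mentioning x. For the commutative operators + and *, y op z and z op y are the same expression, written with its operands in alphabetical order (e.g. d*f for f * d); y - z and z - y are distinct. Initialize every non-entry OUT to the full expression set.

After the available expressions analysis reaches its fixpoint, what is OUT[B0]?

Answer: {d*e, e-e}

Working:
Converged values:
  B0:   IN={}   OUT={d*e, e-e}
  B1:   IN={d*e, e-e}   OUT={d*e, e-e}
  B2:   IN={d*e, e-e}   OUT={b+c, e-e}
  B3:   IN={b+c, e-e}   OUT={b+c}
  B4:   IN={}   OUT={c+d}
  B5:   IN={c+d}   OUT={c+d}
  B6:   IN={c+d}   OUT={c+d}
  B7:   IN={c+d}   OUT={}
  B8:   IN={}   OUT={}
  B9:   IN={}   OUT={}

B0 is the boundary node: IN[B0] = {}
Applying B0's transfer function to that IN value gives OUT[B0] (row B0 above).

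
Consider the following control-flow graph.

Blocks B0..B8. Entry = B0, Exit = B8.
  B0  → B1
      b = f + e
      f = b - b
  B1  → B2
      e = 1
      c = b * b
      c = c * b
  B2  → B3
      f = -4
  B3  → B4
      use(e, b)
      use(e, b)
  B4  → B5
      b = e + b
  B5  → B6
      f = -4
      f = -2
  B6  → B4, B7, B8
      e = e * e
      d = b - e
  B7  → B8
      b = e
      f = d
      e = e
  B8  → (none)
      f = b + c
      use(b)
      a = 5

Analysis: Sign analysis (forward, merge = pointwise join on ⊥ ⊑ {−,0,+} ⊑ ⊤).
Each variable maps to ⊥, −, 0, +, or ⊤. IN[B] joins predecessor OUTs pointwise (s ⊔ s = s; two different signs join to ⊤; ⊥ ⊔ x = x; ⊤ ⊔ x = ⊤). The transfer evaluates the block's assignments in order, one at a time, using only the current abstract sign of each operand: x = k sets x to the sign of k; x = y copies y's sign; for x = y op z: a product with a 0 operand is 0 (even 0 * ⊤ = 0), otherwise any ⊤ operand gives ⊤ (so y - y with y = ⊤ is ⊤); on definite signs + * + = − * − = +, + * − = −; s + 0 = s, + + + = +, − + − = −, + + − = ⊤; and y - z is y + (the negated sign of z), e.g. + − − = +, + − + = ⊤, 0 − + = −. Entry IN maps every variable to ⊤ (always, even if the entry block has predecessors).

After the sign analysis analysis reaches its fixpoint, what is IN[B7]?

Answer: {a: ⊤, b: ⊤, c: ⊤, d: ⊤, e: +, f: -}

Derivation:
Per-block solution:
  B0:   IN=(all ⊤)   OUT=(all ⊤)
  B1:   IN=(all ⊤)   OUT={e:+; rest ⊤}
  B2:   IN={e:+; rest ⊤}   OUT={e:+, f:-; rest ⊤}
  B3:   IN={e:+, f:-; rest ⊤}   OUT={e:+, f:-; rest ⊤}
  B4:   IN={e:+, f:-; rest ⊤}   OUT={e:+, f:-; rest ⊤}
  B5:   IN={e:+, f:-; rest ⊤}   OUT={e:+, f:-; rest ⊤}
  B6:   IN={e:+, f:-; rest ⊤}   OUT={e:+, f:-; rest ⊤}
  B7:   IN={e:+, f:-; rest ⊤}   OUT={b:+, e:+; rest ⊤}
  B8:   IN={e:+; rest ⊤}   OUT={a:+, e:+; rest ⊤}

Merge at B7: IN[B7] = OUT[B6] = {a: ⊤, b: ⊤, c: ⊤, d: ⊤, e: +, f: -}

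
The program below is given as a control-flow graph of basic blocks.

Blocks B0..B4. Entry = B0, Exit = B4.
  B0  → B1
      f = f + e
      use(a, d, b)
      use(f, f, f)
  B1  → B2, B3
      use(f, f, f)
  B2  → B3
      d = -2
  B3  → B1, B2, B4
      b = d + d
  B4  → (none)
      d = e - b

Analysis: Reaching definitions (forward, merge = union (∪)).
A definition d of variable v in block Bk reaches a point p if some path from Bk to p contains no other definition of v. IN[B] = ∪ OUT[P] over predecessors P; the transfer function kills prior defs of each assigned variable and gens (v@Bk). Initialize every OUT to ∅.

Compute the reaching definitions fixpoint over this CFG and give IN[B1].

Answer: {b@B3, d@B2, f@B0}

Working:
Converged values:
  B0:   IN={}   OUT={f@B0}
  B1:   IN={b@B3, d@B2, f@B0}   OUT={b@B3, d@B2, f@B0}
  B2:   IN={b@B3, d@B2, f@B0}   OUT={b@B3, d@B2, f@B0}
  B3:   IN={b@B3, d@B2, f@B0}   OUT={b@B3, d@B2, f@B0}
  B4:   IN={b@B3, d@B2, f@B0}   OUT={b@B3, d@B4, f@B0}

Merge at B1: IN[B1] = OUT[B0] ⊔ OUT[B3] = {b@B3, d@B2, f@B0}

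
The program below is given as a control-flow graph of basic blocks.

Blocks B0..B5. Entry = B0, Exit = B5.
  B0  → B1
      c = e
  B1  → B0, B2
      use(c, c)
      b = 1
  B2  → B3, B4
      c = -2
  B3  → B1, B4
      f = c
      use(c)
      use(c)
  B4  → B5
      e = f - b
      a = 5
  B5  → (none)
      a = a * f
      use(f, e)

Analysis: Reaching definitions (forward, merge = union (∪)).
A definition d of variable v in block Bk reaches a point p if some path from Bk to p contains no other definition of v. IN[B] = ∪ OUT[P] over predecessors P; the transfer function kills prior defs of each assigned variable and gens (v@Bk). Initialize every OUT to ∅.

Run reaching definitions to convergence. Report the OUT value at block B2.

Per-block solution:
  B0:   IN={b@B1, c@B0, c@B2, f@B3}   OUT={b@B1, c@B0, f@B3}
  B1:   IN={b@B1, c@B0, c@B2, f@B3}   OUT={b@B1, c@B0, c@B2, f@B3}
  B2:   IN={b@B1, c@B0, c@B2, f@B3}   OUT={b@B1, c@B2, f@B3}
  B3:   IN={b@B1, c@B2, f@B3}   OUT={b@B1, c@B2, f@B3}
  B4:   IN={b@B1, c@B2, f@B3}   OUT={a@B4, b@B1, c@B2, e@B4, f@B3}
  B5:   IN={a@B4, b@B1, c@B2, e@B4, f@B3}   OUT={a@B5, b@B1, c@B2, e@B4, f@B3}

Merge at B2: IN[B2] = OUT[B1] = {b@B1, c@B0, c@B2, f@B3}
Applying B2's transfer function to that IN value gives OUT[B2] (row B2 above).

Answer: {b@B1, c@B2, f@B3}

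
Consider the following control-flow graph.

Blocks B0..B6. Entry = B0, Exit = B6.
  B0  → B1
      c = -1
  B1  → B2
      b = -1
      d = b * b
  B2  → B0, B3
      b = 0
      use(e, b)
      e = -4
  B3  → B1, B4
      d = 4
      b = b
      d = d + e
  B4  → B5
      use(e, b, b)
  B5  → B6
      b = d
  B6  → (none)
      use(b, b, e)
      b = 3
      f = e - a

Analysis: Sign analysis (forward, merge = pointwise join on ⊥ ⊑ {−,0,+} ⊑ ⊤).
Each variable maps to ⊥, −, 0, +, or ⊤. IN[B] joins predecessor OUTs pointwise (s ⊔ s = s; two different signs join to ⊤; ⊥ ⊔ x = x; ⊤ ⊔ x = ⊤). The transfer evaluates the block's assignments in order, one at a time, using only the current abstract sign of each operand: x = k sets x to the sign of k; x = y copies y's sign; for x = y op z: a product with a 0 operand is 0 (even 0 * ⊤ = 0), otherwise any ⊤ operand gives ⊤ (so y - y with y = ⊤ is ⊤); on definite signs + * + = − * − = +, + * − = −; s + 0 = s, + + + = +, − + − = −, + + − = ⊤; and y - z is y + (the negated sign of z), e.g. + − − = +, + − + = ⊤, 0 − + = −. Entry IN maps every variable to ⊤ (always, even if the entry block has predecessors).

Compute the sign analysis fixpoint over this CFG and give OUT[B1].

Answer: {a: ⊤, b: -, c: -, d: +, e: ⊤, f: ⊤}

Trace:
Fixpoint table:
  B0:   IN=(all ⊤)   OUT={c:-; rest ⊤}
  B1:   IN={c:-; rest ⊤}   OUT={b:-, c:-, d:+; rest ⊤}
  B2:   IN={b:-, c:-, d:+; rest ⊤}   OUT={b:0, c:-, d:+, e:-; rest ⊤}
  B3:   IN={b:0, c:-, d:+, e:-; rest ⊤}   OUT={b:0, c:-, e:-; rest ⊤}
  B4:   IN={b:0, c:-, e:-; rest ⊤}   OUT={b:0, c:-, e:-; rest ⊤}
  B5:   IN={b:0, c:-, e:-; rest ⊤}   OUT={c:-, e:-; rest ⊤}
  B6:   IN={c:-, e:-; rest ⊤}   OUT={b:+, c:-, e:-; rest ⊤}

Merge at B1: IN[B1] = OUT[B0] ⊔ OUT[B3] = {a: ⊤, b: ⊤, c: -, d: ⊤, e: ⊤, f: ⊤}
Applying B1's transfer function to that IN value gives OUT[B1] (row B1 above).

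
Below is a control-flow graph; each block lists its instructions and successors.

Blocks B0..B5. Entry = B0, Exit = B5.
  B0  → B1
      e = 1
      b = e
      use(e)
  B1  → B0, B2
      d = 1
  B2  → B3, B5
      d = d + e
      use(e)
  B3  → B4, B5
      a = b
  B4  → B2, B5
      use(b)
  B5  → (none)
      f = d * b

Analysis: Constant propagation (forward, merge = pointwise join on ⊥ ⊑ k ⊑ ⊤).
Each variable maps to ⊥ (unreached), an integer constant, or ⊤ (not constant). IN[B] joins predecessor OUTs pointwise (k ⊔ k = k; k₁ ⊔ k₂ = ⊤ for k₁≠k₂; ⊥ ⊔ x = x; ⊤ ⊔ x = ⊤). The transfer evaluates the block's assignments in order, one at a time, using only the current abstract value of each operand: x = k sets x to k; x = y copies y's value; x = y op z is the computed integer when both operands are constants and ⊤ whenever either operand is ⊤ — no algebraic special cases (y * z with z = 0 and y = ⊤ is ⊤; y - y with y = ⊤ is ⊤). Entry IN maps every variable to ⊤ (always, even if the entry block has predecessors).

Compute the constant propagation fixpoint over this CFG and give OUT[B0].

Fixpoint table:
  B0: | IN=(all ⊤) | OUT={b:1, e:1; rest ⊤}
  B1: | IN={b:1, e:1; rest ⊤} | OUT={b:1, d:1, e:1; rest ⊤}
  B2: | IN={b:1, e:1; rest ⊤} | OUT={b:1, e:1; rest ⊤}
  B3: | IN={b:1, e:1; rest ⊤} | OUT={a:1, b:1, e:1; rest ⊤}
  B4: | IN={a:1, b:1, e:1; rest ⊤} | OUT={a:1, b:1, e:1; rest ⊤}
  B5: | IN={b:1, e:1; rest ⊤} | OUT={b:1, e:1; rest ⊤}

Merge at B0 (entry node, so the boundary value (all ⊤) is joined with the incoming edge(s)): IN[B0] = (all ⊤) ⊔ OUT[B1] = {a: ⊤, b: ⊤, c: ⊤, d: ⊤, e: ⊤, f: ⊤}
Applying B0's transfer function to that IN value gives OUT[B0] (row B0 above).

Answer: {a: ⊤, b: 1, c: ⊤, d: ⊤, e: 1, f: ⊤}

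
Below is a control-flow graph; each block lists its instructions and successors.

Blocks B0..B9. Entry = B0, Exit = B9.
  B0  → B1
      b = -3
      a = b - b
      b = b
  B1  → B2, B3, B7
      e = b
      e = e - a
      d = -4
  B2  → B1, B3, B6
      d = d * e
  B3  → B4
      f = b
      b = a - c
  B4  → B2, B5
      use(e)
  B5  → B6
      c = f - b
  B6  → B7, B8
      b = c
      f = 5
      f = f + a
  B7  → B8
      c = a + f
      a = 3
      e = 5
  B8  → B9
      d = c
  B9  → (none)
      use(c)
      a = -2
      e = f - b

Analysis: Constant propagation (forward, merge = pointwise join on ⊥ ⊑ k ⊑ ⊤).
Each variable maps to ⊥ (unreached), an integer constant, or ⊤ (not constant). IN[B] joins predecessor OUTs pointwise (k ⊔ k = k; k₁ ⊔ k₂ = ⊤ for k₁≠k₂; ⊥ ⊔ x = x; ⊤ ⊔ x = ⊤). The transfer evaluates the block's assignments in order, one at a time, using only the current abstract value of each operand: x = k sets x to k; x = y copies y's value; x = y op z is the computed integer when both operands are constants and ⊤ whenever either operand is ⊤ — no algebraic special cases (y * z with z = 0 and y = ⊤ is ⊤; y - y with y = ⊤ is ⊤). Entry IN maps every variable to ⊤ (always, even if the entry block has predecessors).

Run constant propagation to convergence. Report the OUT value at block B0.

Converged values:
  B0:  IN=(all ⊤)  OUT={a:0, b:-3; rest ⊤}
  B1:  IN={a:0; rest ⊤}  OUT={a:0, d:-4; rest ⊤}
  B2:  IN={a:0; rest ⊤}  OUT={a:0; rest ⊤}
  B3:  IN={a:0; rest ⊤}  OUT={a:0; rest ⊤}
  B4:  IN={a:0; rest ⊤}  OUT={a:0; rest ⊤}
  B5:  IN={a:0; rest ⊤}  OUT={a:0; rest ⊤}
  B6:  IN={a:0; rest ⊤}  OUT={a:0, f:5; rest ⊤}
  B7:  IN={a:0; rest ⊤}  OUT={a:3, e:5; rest ⊤}
  B8:  IN=(all ⊤)  OUT=(all ⊤)
  B9:  IN=(all ⊤)  OUT={a:-2; rest ⊤}

B0 is the boundary node: IN[B0] = {a: ⊤, b: ⊤, c: ⊤, d: ⊤, e: ⊤, f: ⊤}
Applying B0's transfer function to that IN value gives OUT[B0] (row B0 above).

Answer: {a: 0, b: -3, c: ⊤, d: ⊤, e: ⊤, f: ⊤}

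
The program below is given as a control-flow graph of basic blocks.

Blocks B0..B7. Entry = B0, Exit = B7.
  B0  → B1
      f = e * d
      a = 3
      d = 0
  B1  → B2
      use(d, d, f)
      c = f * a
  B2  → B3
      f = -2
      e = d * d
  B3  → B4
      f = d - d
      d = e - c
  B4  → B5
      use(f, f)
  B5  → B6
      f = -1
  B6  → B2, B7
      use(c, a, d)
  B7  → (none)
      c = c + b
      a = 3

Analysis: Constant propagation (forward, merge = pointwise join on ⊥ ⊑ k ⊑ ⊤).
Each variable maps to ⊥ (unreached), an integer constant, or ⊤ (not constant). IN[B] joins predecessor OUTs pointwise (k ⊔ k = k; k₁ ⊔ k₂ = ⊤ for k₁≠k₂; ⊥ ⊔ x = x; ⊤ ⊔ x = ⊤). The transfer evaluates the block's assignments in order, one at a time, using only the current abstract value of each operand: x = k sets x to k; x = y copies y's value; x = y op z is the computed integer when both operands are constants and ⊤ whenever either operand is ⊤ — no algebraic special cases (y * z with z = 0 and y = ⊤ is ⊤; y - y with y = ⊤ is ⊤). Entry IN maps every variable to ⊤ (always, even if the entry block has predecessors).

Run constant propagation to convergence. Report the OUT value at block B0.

Fixpoint table:
  B0: | IN=(all ⊤) | OUT={a:3, d:0; rest ⊤}
  B1: | IN={a:3, d:0; rest ⊤} | OUT={a:3, d:0; rest ⊤}
  B2: | IN={a:3; rest ⊤} | OUT={a:3, f:-2; rest ⊤}
  B3: | IN={a:3, f:-2; rest ⊤} | OUT={a:3; rest ⊤}
  B4: | IN={a:3; rest ⊤} | OUT={a:3; rest ⊤}
  B5: | IN={a:3; rest ⊤} | OUT={a:3, f:-1; rest ⊤}
  B6: | IN={a:3, f:-1; rest ⊤} | OUT={a:3, f:-1; rest ⊤}
  B7: | IN={a:3, f:-1; rest ⊤} | OUT={a:3, f:-1; rest ⊤}

B0 is the boundary node: IN[B0] = {a: ⊤, b: ⊤, c: ⊤, d: ⊤, e: ⊤, f: ⊤}
Applying B0's transfer function to that IN value gives OUT[B0] (row B0 above).

Answer: {a: 3, b: ⊤, c: ⊤, d: 0, e: ⊤, f: ⊤}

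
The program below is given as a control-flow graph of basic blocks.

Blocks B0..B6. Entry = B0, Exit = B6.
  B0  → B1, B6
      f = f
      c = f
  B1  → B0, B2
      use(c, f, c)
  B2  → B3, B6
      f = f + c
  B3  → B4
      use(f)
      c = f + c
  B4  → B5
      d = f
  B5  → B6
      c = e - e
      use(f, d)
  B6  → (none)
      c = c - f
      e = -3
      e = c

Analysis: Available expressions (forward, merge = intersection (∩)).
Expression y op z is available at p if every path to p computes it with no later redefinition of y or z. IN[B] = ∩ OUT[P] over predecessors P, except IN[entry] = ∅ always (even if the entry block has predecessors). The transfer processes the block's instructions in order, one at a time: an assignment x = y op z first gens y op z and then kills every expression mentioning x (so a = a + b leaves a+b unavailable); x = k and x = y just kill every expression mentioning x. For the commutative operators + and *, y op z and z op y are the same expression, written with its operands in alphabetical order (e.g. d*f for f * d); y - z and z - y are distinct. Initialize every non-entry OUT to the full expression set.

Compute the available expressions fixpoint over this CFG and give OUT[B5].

Converged values:
  B0:  IN={}  OUT={}
  B1:  IN={}  OUT={}
  B2:  IN={}  OUT={}
  B3:  IN={}  OUT={}
  B4:  IN={}  OUT={}
  B5:  IN={}  OUT={e-e}
  B6:  IN={}  OUT={}

Merge at B5: IN[B5] = OUT[B4] = {}
Applying B5's transfer function to that IN value gives OUT[B5] (row B5 above).

Answer: {e-e}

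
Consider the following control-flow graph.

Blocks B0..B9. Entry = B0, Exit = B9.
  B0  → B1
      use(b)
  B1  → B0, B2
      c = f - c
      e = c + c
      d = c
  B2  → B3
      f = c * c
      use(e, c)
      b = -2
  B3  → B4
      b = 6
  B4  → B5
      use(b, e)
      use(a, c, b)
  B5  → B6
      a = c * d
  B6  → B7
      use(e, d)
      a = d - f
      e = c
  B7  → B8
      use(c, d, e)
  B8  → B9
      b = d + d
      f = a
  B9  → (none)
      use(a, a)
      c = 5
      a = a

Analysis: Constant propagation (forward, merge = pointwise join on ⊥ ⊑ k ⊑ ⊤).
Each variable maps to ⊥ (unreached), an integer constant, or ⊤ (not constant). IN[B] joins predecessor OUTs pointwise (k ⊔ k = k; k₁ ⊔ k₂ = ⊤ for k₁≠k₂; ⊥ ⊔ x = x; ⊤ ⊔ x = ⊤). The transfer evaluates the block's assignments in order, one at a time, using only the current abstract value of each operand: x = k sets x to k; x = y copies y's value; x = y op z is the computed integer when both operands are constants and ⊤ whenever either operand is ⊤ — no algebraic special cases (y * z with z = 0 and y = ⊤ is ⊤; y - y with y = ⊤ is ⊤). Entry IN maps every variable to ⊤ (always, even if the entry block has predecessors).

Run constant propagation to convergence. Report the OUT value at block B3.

Per-block solution:
  B0:  IN=(all ⊤)  OUT=(all ⊤)
  B1:  IN=(all ⊤)  OUT=(all ⊤)
  B2:  IN=(all ⊤)  OUT={b:-2; rest ⊤}
  B3:  IN={b:-2; rest ⊤}  OUT={b:6; rest ⊤}
  B4:  IN={b:6; rest ⊤}  OUT={b:6; rest ⊤}
  B5:  IN={b:6; rest ⊤}  OUT={b:6; rest ⊤}
  B6:  IN={b:6; rest ⊤}  OUT={b:6; rest ⊤}
  B7:  IN={b:6; rest ⊤}  OUT={b:6; rest ⊤}
  B8:  IN={b:6; rest ⊤}  OUT=(all ⊤)
  B9:  IN=(all ⊤)  OUT={c:5; rest ⊤}

Merge at B3: IN[B3] = OUT[B2] = {a: ⊤, b: -2, c: ⊤, d: ⊤, e: ⊤, f: ⊤}
Applying B3's transfer function to that IN value gives OUT[B3] (row B3 above).

Answer: {a: ⊤, b: 6, c: ⊤, d: ⊤, e: ⊤, f: ⊤}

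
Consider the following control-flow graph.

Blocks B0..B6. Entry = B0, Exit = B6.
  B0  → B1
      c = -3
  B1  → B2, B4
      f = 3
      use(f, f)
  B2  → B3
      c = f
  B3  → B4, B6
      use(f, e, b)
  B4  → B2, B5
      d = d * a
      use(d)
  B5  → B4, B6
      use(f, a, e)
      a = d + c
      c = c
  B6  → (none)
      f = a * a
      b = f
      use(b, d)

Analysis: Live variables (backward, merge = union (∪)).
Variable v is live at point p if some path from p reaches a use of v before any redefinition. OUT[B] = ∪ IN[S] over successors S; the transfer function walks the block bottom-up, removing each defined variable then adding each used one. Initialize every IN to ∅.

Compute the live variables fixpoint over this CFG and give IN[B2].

Answer: {a, b, d, e, f}

Working:
Per-block solution:
  B0:   IN={a, b, d, e}   OUT={a, b, c, d, e}
  B1:   IN={a, b, c, d, e}   OUT={a, b, c, d, e, f}
  B2:   IN={a, b, d, e, f}   OUT={a, b, c, d, e, f}
  B3:   IN={a, b, c, d, e, f}   OUT={a, b, c, d, e, f}
  B4:   IN={a, b, c, d, e, f}   OUT={a, b, c, d, e, f}
  B5:   IN={a, b, c, d, e, f}   OUT={a, b, c, d, e, f}
  B6:   IN={a, d}   OUT={}

Merge at B2: OUT[B2] = IN[B3] = {a, b, c, d, e, f}
Applying B2's transfer function to that OUT value gives IN[B2] (row B2 above).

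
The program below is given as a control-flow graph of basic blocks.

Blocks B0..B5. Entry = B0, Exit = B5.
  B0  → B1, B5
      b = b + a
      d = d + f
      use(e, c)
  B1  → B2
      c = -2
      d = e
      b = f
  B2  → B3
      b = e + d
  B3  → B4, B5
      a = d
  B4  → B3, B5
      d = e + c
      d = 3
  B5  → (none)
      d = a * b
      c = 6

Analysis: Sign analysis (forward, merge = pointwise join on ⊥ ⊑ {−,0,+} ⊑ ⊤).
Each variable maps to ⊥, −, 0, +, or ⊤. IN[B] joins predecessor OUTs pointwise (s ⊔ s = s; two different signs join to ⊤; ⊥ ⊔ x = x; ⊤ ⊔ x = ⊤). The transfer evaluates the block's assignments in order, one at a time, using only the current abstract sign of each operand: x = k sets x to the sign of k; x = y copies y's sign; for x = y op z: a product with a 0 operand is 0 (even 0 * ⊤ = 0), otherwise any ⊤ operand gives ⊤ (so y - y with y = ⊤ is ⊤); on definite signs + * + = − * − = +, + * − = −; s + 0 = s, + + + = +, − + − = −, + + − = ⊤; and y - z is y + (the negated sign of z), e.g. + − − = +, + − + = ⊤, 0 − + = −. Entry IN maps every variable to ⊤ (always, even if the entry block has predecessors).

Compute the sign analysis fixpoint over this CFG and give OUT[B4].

Answer: {a: ⊤, b: ⊤, c: -, d: +, e: ⊤, f: ⊤}

Derivation:
Converged values:
  B0:  IN=(all ⊤)  OUT=(all ⊤)
  B1:  IN=(all ⊤)  OUT={c:-; rest ⊤}
  B2:  IN={c:-; rest ⊤}  OUT={c:-; rest ⊤}
  B3:  IN={c:-; rest ⊤}  OUT={c:-; rest ⊤}
  B4:  IN={c:-; rest ⊤}  OUT={c:-, d:+; rest ⊤}
  B5:  IN=(all ⊤)  OUT={c:+; rest ⊤}

Merge at B4: IN[B4] = OUT[B3] = {a: ⊤, b: ⊤, c: -, d: ⊤, e: ⊤, f: ⊤}
Applying B4's transfer function to that IN value gives OUT[B4] (row B4 above).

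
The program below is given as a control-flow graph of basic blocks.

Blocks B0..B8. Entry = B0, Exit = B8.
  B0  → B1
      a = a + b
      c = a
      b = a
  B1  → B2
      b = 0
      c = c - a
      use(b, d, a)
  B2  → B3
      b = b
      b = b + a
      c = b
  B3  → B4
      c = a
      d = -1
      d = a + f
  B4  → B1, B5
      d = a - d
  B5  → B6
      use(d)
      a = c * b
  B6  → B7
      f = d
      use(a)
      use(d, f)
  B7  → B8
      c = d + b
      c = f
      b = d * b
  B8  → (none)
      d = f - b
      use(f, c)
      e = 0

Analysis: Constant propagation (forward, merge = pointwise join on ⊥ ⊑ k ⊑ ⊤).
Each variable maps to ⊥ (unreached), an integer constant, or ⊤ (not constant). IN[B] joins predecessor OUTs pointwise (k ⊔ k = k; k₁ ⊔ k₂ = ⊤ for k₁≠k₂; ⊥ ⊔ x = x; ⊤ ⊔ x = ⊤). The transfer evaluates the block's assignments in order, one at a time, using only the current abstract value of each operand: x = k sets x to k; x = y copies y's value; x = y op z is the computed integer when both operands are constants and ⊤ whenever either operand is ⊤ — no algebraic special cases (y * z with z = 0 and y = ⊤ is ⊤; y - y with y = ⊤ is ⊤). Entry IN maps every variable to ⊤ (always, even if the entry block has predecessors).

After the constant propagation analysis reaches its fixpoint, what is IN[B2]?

Converged values:
  B0:   IN=(all ⊤)   OUT=(all ⊤)
  B1:   IN=(all ⊤)   OUT={b:0; rest ⊤}
  B2:   IN={b:0; rest ⊤}   OUT=(all ⊤)
  B3:   IN=(all ⊤)   OUT=(all ⊤)
  B4:   IN=(all ⊤)   OUT=(all ⊤)
  B5:   IN=(all ⊤)   OUT=(all ⊤)
  B6:   IN=(all ⊤)   OUT=(all ⊤)
  B7:   IN=(all ⊤)   OUT=(all ⊤)
  B8:   IN=(all ⊤)   OUT={e:0; rest ⊤}

Merge at B2: IN[B2] = OUT[B1] = {a: ⊤, b: 0, c: ⊤, d: ⊤, e: ⊤, f: ⊤}

Answer: {a: ⊤, b: 0, c: ⊤, d: ⊤, e: ⊤, f: ⊤}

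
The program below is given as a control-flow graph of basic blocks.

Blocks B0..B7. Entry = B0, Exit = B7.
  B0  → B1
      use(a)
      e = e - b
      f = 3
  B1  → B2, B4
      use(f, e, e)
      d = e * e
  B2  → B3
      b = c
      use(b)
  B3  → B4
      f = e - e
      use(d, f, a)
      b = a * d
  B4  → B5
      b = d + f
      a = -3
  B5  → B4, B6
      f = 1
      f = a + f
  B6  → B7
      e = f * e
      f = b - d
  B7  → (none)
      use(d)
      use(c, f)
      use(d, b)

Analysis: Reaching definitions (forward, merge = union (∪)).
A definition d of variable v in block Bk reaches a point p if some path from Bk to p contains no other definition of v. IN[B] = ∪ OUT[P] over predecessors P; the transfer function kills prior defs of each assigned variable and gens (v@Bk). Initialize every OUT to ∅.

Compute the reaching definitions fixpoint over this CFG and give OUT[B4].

Converged values:
  B0:  IN={}  OUT={e@B0, f@B0}
  B1:  IN={e@B0, f@B0}  OUT={d@B1, e@B0, f@B0}
  B2:  IN={d@B1, e@B0, f@B0}  OUT={b@B2, d@B1, e@B0, f@B0}
  B3:  IN={b@B2, d@B1, e@B0, f@B0}  OUT={b@B3, d@B1, e@B0, f@B3}
  B4:  IN={a@B4, b@B3, b@B4, d@B1, e@B0, f@B0, f@B3, f@B5}  OUT={a@B4, b@B4, d@B1, e@B0, f@B0, f@B3, f@B5}
  B5:  IN={a@B4, b@B4, d@B1, e@B0, f@B0, f@B3, f@B5}  OUT={a@B4, b@B4, d@B1, e@B0, f@B5}
  B6:  IN={a@B4, b@B4, d@B1, e@B0, f@B5}  OUT={a@B4, b@B4, d@B1, e@B6, f@B6}
  B7:  IN={a@B4, b@B4, d@B1, e@B6, f@B6}  OUT={a@B4, b@B4, d@B1, e@B6, f@B6}

Merge at B4: IN[B4] = OUT[B1] ⊔ OUT[B3] ⊔ OUT[B5] = {a@B4, b@B3, b@B4, d@B1, e@B0, f@B0, f@B3, f@B5}
Applying B4's transfer function to that IN value gives OUT[B4] (row B4 above).

Answer: {a@B4, b@B4, d@B1, e@B0, f@B0, f@B3, f@B5}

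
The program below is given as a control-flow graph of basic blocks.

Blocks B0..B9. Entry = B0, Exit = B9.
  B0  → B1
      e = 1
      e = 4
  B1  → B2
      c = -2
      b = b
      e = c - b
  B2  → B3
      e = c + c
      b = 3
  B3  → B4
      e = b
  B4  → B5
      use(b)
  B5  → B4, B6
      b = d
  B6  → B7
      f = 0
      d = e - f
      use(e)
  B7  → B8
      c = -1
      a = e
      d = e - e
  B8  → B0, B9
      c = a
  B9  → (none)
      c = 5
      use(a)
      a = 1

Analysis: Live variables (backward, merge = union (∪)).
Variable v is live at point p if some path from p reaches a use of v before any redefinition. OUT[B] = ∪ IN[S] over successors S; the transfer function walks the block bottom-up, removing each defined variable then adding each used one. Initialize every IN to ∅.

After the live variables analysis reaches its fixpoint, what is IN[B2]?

Answer: {c, d}

Working:
Per-block solution:
  B0: | IN={b, d} | OUT={b, d}
  B1: | IN={b, d} | OUT={c, d}
  B2: | IN={c, d} | OUT={b, d}
  B3: | IN={b, d} | OUT={b, d, e}
  B4: | IN={b, d, e} | OUT={d, e}
  B5: | IN={d, e} | OUT={b, d, e}
  B6: | IN={b, e} | OUT={b, e}
  B7: | IN={b, e} | OUT={a, b, d}
  B8: | IN={a, b, d} | OUT={a, b, d}
  B9: | IN={a} | OUT={}

Merge at B2: OUT[B2] = IN[B3] = {b, d}
Applying B2's transfer function to that OUT value gives IN[B2] (row B2 above).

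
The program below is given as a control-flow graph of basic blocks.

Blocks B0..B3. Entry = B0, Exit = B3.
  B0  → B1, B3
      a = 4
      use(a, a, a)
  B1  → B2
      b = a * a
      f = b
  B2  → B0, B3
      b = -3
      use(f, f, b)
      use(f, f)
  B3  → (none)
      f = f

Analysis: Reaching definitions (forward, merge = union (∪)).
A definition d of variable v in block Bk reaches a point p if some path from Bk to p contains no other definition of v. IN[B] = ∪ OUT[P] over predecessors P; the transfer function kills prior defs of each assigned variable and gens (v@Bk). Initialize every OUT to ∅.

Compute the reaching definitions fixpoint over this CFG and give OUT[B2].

Converged values:
  B0: | IN={a@B0, b@B2, f@B1} | OUT={a@B0, b@B2, f@B1}
  B1: | IN={a@B0, b@B2, f@B1} | OUT={a@B0, b@B1, f@B1}
  B2: | IN={a@B0, b@B1, f@B1} | OUT={a@B0, b@B2, f@B1}
  B3: | IN={a@B0, b@B2, f@B1} | OUT={a@B0, b@B2, f@B3}

Merge at B2: IN[B2] = OUT[B1] = {a@B0, b@B1, f@B1}
Applying B2's transfer function to that IN value gives OUT[B2] (row B2 above).

Answer: {a@B0, b@B2, f@B1}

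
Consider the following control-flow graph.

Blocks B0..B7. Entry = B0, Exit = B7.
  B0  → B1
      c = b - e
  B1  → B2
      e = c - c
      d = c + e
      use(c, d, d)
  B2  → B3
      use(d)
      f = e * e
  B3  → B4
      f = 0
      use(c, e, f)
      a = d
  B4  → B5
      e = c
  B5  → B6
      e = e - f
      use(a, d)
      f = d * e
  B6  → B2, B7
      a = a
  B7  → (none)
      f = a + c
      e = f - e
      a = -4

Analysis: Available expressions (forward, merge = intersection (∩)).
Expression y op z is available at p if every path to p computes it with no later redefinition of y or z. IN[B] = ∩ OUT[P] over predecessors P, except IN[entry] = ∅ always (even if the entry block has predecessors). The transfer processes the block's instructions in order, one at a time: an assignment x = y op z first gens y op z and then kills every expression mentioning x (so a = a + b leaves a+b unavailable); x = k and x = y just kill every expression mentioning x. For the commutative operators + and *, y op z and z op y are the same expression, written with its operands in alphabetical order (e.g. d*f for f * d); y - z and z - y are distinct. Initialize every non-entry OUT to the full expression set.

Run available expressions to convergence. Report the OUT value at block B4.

Fixpoint table:
  B0:  IN={}  OUT={b-e}
  B1:  IN={b-e}  OUT={c+e, c-c}
  B2:  IN={c-c}  OUT={c-c, e*e}
  B3:  IN={c-c, e*e}  OUT={c-c, e*e}
  B4:  IN={c-c, e*e}  OUT={c-c}
  B5:  IN={c-c}  OUT={c-c, d*e}
  B6:  IN={c-c, d*e}  OUT={c-c, d*e}
  B7:  IN={c-c, d*e}  OUT={c-c}

Merge at B4: IN[B4] = OUT[B3] = {c-c, e*e}
Applying B4's transfer function to that IN value gives OUT[B4] (row B4 above).

Answer: {c-c}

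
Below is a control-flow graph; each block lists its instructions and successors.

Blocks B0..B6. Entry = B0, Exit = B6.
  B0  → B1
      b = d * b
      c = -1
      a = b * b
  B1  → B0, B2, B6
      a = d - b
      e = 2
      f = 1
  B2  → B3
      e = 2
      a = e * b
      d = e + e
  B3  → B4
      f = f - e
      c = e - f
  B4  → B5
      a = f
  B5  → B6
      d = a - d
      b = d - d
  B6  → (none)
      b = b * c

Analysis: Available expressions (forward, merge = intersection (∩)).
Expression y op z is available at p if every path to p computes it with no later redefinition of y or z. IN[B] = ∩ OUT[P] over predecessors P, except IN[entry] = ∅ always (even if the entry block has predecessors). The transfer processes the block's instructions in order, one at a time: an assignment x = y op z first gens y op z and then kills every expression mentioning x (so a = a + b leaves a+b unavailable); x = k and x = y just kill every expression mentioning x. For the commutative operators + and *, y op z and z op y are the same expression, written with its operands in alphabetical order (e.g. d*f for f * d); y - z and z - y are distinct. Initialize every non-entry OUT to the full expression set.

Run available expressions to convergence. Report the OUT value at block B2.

Converged values:
  B0:  IN={}  OUT={b*b}
  B1:  IN={b*b}  OUT={b*b, d-b}
  B2:  IN={b*b, d-b}  OUT={b*b, b*e, e+e}
  B3:  IN={b*b, b*e, e+e}  OUT={b*b, b*e, e+e, e-f}
  B4:  IN={b*b, b*e, e+e, e-f}  OUT={b*b, b*e, e+e, e-f}
  B5:  IN={b*b, b*e, e+e, e-f}  OUT={d-d, e+e, e-f}
  B6:  IN={}  OUT={}

Merge at B2: IN[B2] = OUT[B1] = {b*b, d-b}
Applying B2's transfer function to that IN value gives OUT[B2] (row B2 above).

Answer: {b*b, b*e, e+e}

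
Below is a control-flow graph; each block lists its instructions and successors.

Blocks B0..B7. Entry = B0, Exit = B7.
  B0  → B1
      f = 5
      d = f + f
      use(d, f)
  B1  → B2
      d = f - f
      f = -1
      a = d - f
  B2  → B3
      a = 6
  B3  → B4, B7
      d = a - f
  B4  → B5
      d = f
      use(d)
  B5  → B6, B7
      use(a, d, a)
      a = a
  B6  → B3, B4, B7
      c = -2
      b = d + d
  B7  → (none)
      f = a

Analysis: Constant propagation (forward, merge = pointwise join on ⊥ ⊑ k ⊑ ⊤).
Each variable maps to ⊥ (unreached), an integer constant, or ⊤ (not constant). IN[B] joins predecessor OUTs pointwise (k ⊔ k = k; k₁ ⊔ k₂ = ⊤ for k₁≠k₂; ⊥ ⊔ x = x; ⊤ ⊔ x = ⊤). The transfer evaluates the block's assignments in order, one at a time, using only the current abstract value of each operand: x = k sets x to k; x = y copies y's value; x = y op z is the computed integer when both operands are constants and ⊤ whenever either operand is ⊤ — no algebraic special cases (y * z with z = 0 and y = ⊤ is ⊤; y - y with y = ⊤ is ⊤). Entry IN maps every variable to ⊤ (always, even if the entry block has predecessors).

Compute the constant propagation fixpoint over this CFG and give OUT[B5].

Per-block solution:
  B0:   IN=(all ⊤)   OUT={d:10, f:5; rest ⊤}
  B1:   IN={d:10, f:5; rest ⊤}   OUT={a:1, d:0, f:-1; rest ⊤}
  B2:   IN={a:1, d:0, f:-1; rest ⊤}   OUT={a:6, d:0, f:-1; rest ⊤}
  B3:   IN={a:6, f:-1; rest ⊤}   OUT={a:6, d:7, f:-1; rest ⊤}
  B4:   IN={a:6, f:-1; rest ⊤}   OUT={a:6, d:-1, f:-1; rest ⊤}
  B5:   IN={a:6, d:-1, f:-1; rest ⊤}   OUT={a:6, d:-1, f:-1; rest ⊤}
  B6:   IN={a:6, d:-1, f:-1; rest ⊤}   OUT={a:6, b:-2, c:-2, d:-1, f:-1; rest ⊤}
  B7:   IN={a:6, f:-1; rest ⊤}   OUT={a:6, f:6; rest ⊤}

Merge at B5: IN[B5] = OUT[B4] = {a: 6, b: ⊤, c: ⊤, d: -1, e: ⊤, f: -1}
Applying B5's transfer function to that IN value gives OUT[B5] (row B5 above).

Answer: {a: 6, b: ⊤, c: ⊤, d: -1, e: ⊤, f: -1}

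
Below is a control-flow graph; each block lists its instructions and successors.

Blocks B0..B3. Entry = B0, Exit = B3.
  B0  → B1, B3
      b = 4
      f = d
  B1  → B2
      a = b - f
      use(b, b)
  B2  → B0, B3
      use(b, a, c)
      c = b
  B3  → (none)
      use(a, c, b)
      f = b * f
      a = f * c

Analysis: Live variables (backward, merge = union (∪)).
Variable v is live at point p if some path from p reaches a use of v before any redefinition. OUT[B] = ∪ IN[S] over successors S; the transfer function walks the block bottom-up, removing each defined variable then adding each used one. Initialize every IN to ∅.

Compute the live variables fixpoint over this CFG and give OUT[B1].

Converged values:
  B0:  IN={a, c, d}  OUT={a, b, c, d, f}
  B1:  IN={b, c, d, f}  OUT={a, b, c, d, f}
  B2:  IN={a, b, c, d, f}  OUT={a, b, c, d, f}
  B3:  IN={a, b, c, f}  OUT={}

Merge at B1: OUT[B1] = IN[B2] = {a, b, c, d, f}

Answer: {a, b, c, d, f}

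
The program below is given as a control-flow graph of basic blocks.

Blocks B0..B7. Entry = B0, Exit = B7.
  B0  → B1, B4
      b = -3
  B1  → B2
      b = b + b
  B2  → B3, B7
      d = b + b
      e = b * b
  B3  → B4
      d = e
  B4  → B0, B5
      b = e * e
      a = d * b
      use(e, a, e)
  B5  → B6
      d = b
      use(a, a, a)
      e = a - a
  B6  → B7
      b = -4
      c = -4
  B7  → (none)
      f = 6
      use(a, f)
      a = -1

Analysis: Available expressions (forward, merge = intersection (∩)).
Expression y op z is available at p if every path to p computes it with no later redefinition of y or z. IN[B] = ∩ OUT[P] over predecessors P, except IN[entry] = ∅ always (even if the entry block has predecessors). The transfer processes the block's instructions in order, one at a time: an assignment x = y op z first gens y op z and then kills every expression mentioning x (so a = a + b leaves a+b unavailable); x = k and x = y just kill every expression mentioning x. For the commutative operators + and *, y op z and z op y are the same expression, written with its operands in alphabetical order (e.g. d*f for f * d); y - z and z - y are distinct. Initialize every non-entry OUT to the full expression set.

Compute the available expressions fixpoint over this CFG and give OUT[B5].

Per-block solution:
  B0:  IN={}  OUT={}
  B1:  IN={}  OUT={}
  B2:  IN={}  OUT={b*b, b+b}
  B3:  IN={b*b, b+b}  OUT={b*b, b+b}
  B4:  IN={}  OUT={b*d, e*e}
  B5:  IN={b*d, e*e}  OUT={a-a}
  B6:  IN={a-a}  OUT={a-a}
  B7:  IN={}  OUT={}

Merge at B5: IN[B5] = OUT[B4] = {b*d, e*e}
Applying B5's transfer function to that IN value gives OUT[B5] (row B5 above).

Answer: {a-a}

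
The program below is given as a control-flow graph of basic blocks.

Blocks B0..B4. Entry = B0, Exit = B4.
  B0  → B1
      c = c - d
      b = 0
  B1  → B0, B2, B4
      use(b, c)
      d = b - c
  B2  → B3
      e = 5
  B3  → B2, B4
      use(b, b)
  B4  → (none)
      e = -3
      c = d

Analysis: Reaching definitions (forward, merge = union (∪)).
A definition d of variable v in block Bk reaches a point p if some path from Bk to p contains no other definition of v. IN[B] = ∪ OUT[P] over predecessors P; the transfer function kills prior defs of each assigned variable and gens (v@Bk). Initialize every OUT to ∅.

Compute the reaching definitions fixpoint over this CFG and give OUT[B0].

Fixpoint table:
  B0:  IN={b@B0, c@B0, d@B1}  OUT={b@B0, c@B0, d@B1}
  B1:  IN={b@B0, c@B0, d@B1}  OUT={b@B0, c@B0, d@B1}
  B2:  IN={b@B0, c@B0, d@B1, e@B2}  OUT={b@B0, c@B0, d@B1, e@B2}
  B3:  IN={b@B0, c@B0, d@B1, e@B2}  OUT={b@B0, c@B0, d@B1, e@B2}
  B4:  IN={b@B0, c@B0, d@B1, e@B2}  OUT={b@B0, c@B4, d@B1, e@B4}

Merge at B0 (entry node, so the boundary value {} is joined with the incoming edge(s)): IN[B0] = {} ⊔ OUT[B1] = {b@B0, c@B0, d@B1}
Applying B0's transfer function to that IN value gives OUT[B0] (row B0 above).

Answer: {b@B0, c@B0, d@B1}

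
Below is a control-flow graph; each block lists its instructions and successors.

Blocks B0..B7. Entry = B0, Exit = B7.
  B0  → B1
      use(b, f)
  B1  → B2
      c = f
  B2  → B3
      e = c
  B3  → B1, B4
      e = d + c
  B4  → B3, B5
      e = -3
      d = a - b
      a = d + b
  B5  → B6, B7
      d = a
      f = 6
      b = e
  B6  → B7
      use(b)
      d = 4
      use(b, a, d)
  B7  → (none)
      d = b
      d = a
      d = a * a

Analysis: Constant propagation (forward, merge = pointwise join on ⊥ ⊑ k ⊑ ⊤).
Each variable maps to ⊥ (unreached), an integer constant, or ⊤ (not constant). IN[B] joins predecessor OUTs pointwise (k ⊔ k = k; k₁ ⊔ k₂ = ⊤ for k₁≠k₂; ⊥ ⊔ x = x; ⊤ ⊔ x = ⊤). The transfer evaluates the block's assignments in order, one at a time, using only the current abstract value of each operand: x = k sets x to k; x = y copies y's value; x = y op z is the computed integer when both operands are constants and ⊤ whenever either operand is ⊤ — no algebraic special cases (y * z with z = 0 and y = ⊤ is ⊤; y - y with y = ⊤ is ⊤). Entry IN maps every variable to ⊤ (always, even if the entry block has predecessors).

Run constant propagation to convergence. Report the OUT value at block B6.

Per-block solution:
  B0:  IN=(all ⊤)  OUT=(all ⊤)
  B1:  IN=(all ⊤)  OUT=(all ⊤)
  B2:  IN=(all ⊤)  OUT=(all ⊤)
  B3:  IN=(all ⊤)  OUT=(all ⊤)
  B4:  IN=(all ⊤)  OUT={e:-3; rest ⊤}
  B5:  IN={e:-3; rest ⊤}  OUT={b:-3, e:-3, f:6; rest ⊤}
  B6:  IN={b:-3, e:-3, f:6; rest ⊤}  OUT={b:-3, d:4, e:-3, f:6; rest ⊤}
  B7:  IN={b:-3, e:-3, f:6; rest ⊤}  OUT={b:-3, e:-3, f:6; rest ⊤}

Merge at B6: IN[B6] = OUT[B5] = {a: ⊤, b: -3, c: ⊤, d: ⊤, e: -3, f: 6}
Applying B6's transfer function to that IN value gives OUT[B6] (row B6 above).

Answer: {a: ⊤, b: -3, c: ⊤, d: 4, e: -3, f: 6}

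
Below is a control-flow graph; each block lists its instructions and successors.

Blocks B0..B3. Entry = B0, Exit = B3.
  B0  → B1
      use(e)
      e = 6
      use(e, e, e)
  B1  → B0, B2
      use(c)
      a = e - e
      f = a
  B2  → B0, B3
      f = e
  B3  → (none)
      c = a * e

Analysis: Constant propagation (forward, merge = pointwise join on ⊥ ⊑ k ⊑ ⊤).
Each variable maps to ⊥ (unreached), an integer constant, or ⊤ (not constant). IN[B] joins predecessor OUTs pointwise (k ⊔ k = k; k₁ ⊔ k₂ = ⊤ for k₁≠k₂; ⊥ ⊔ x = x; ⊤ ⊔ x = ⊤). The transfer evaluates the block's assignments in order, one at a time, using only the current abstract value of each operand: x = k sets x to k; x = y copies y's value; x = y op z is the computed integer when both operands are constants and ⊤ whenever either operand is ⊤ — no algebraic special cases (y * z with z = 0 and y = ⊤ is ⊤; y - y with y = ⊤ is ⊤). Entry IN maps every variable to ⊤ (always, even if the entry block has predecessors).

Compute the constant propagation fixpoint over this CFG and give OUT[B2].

Answer: {a: 0, b: ⊤, c: ⊤, d: ⊤, e: 6, f: 6}

Working:
Fixpoint table:
  B0:  IN=(all ⊤)  OUT={e:6; rest ⊤}
  B1:  IN={e:6; rest ⊤}  OUT={a:0, e:6, f:0; rest ⊤}
  B2:  IN={a:0, e:6, f:0; rest ⊤}  OUT={a:0, e:6, f:6; rest ⊤}
  B3:  IN={a:0, e:6, f:6; rest ⊤}  OUT={a:0, c:0, e:6, f:6; rest ⊤}

Merge at B2: IN[B2] = OUT[B1] = {a: 0, b: ⊤, c: ⊤, d: ⊤, e: 6, f: 0}
Applying B2's transfer function to that IN value gives OUT[B2] (row B2 above).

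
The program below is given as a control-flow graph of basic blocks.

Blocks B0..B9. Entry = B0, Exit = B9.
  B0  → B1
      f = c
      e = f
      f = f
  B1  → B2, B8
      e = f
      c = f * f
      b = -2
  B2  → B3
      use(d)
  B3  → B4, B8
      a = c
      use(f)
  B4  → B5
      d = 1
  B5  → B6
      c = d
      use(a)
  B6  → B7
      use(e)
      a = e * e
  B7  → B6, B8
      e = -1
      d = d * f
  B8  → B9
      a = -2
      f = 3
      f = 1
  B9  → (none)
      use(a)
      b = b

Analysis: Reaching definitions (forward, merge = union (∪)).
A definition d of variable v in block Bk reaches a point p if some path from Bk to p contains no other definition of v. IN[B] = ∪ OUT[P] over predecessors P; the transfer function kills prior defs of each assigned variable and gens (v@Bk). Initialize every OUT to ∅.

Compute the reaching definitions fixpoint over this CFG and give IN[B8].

Answer: {a@B3, a@B6, b@B1, c@B1, c@B5, d@B7, e@B1, e@B7, f@B0}

Trace:
Fixpoint table:
  B0:  IN={}  OUT={e@B0, f@B0}
  B1:  IN={e@B0, f@B0}  OUT={b@B1, c@B1, e@B1, f@B0}
  B2:  IN={b@B1, c@B1, e@B1, f@B0}  OUT={b@B1, c@B1, e@B1, f@B0}
  B3:  IN={b@B1, c@B1, e@B1, f@B0}  OUT={a@B3, b@B1, c@B1, e@B1, f@B0}
  B4:  IN={a@B3, b@B1, c@B1, e@B1, f@B0}  OUT={a@B3, b@B1, c@B1, d@B4, e@B1, f@B0}
  B5:  IN={a@B3, b@B1, c@B1, d@B4, e@B1, f@B0}  OUT={a@B3, b@B1, c@B5, d@B4, e@B1, f@B0}
  B6:  IN={a@B3, a@B6, b@B1, c@B5, d@B4, d@B7, e@B1, e@B7, f@B0}  OUT={a@B6, b@B1, c@B5, d@B4, d@B7, e@B1, e@B7, f@B0}
  B7:  IN={a@B6, b@B1, c@B5, d@B4, d@B7, e@B1, e@B7, f@B0}  OUT={a@B6, b@B1, c@B5, d@B7, e@B7, f@B0}
  B8:  IN={a@B3, a@B6, b@B1, c@B1, c@B5, d@B7, e@B1, e@B7, f@B0}  OUT={a@B8, b@B1, c@B1, c@B5, d@B7, e@B1, e@B7, f@B8}
  B9:  IN={a@B8, b@B1, c@B1, c@B5, d@B7, e@B1, e@B7, f@B8}  OUT={a@B8, b@B9, c@B1, c@B5, d@B7, e@B1, e@B7, f@B8}

Merge at B8: IN[B8] = OUT[B1] ⊔ OUT[B3] ⊔ OUT[B7] = {a@B3, a@B6, b@B1, c@B1, c@B5, d@B7, e@B1, e@B7, f@B0}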